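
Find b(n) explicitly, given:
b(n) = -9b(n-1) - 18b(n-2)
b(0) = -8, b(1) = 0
Characteristic equation: x² + 9x + 18 = 0, which factors as (x - (-3))(x - (-6)) = 0.
Roots r₁ = -3, r₂ = -6 (distinct).
General solution: b(n) = A·(-3)^n + B·(-6)^n.
From b(0) = -8: A + B = -8.
From b(1) = 0: -3A - 6B = 0.
Solving: A = -16, B = 8.
So b(n) = - 16 \left(-3\right)^{n} + 8 \left(-6\right)^{n}.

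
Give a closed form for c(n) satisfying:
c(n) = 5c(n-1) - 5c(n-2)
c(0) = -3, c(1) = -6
Characteristic equation: x² - 5x + 5 = 0.
Discriminant Δ = (5)² + 4·(-5) = 5.
Roots r₁,₂ = (5 ± √5)/2, so r₁ = \frac{\sqrt{5}}{2} + \frac{5}{2}, r₂ = \frac{5}{2} - \frac{\sqrt{5}}{2}.
General solution: c(n) = A·r₁^n + B·r₂^n.
From the initial conditions, A + B = -3 and r₁A + r₂B = -6.
Since r₁ - r₂ = √5: A = (-6 - (-3)r₂)/√5 = - \frac{3}{2} + \frac{3 \sqrt{5}}{10}, and B = -3 - A = - \frac{3}{2} - \frac{3 \sqrt{5}}{10}.
So c(n) = \left(- \frac{3}{2} + \frac{3 \sqrt{5}}{10}\right)\left(\frac{\sqrt{5}}{2} + \frac{5}{2}\right)^n + \left(- \frac{3}{2} - \frac{3 \sqrt{5}}{10}\right)\left(\frac{5}{2} - \frac{\sqrt{5}}{2}\right)^n.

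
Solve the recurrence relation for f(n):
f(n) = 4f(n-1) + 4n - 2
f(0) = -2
First-order linear with linear forcing.
Homogeneous solution: f_h(n) = A·(4)^n.
Try particular f_p(n) = pn + q. Substituting:
  pn + q = 4(p(n-1) + q) + 4n - 2.
Matching the n-coefficient: p = 4p + 4 ⇒ p = - \frac{4}{3}.
Matching constants: q = -4p + 4q - 2 ⇒ q = - \frac{10}{9}.
General: f(n) = A·(4)^n - \frac{4 n}{3} - \frac{10}{9}.
Apply f(0) = -2: A - \frac{10}{9} = -2 ⇒ A = - \frac{8}{9}.
So f(n) = - \frac{8 \cdot 4^{n}}{9} - \frac{4 n}{3} - \frac{10}{9}.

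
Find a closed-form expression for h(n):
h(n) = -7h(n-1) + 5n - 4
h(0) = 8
First-order linear with linear forcing.
Homogeneous solution: h_h(n) = A·(-7)^n.
Try particular h_p(n) = pn + q. Substituting:
  pn + q = -7(p(n-1) + q) + 5n - 4.
Matching the n-coefficient: p = -7p + 5 ⇒ p = \frac{5}{8}.
Matching constants: q = 7p - 7q - 4 ⇒ q = \frac{3}{64}.
General: h(n) = A·(-7)^n + \frac{5 n}{8} + \frac{3}{64}.
Apply h(0) = 8: A + \frac{3}{64} = 8 ⇒ A = \frac{509}{64}.
So h(n) = \frac{509 \left(-7\right)^{n}}{64} + \frac{5 n}{8} + \frac{3}{64}.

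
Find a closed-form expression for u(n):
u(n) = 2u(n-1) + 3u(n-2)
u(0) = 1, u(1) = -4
Characteristic equation: x² - 2x - 3 = 0, which factors as (x - (-1))(x - (3)) = 0.
Roots r₁ = -1, r₂ = 3 (distinct).
General solution: u(n) = A·(-1)^n + B·(3)^n.
From u(0) = 1: A + B = 1.
From u(1) = -4: -A + 3B = -4.
Solving: A = \frac{7}{4}, B = - \frac{3}{4}.
So u(n) = \frac{7 \left(-1\right)^{n}}{4} - \frac{3 \cdot 3^{n}}{4}.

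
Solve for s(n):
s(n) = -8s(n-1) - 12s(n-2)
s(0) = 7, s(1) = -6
Characteristic equation: x² + 8x + 12 = 0, which factors as (x - (-6))(x - (-2)) = 0.
Roots r₁ = -6, r₂ = -2 (distinct).
General solution: s(n) = A·(-6)^n + B·(-2)^n.
From s(0) = 7: A + B = 7.
From s(1) = -6: -6A - 2B = -6.
Solving: A = -2, B = 9.
So s(n) = 9 \left(-2\right)^{n} - 2 \left(-6\right)^{n}.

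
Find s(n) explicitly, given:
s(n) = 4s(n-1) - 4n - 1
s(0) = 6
First-order linear with linear forcing.
Homogeneous solution: s_h(n) = A·(4)^n.
Try particular s_p(n) = pn + q. Substituting:
  pn + q = 4(p(n-1) + q) - 4n - 1.
Matching the n-coefficient: p = 4p - 4 ⇒ p = \frac{4}{3}.
Matching constants: q = -4p + 4q - 1 ⇒ q = \frac{19}{9}.
General: s(n) = A·(4)^n + \frac{4 n}{3} + \frac{19}{9}.
Apply s(0) = 6: A + \frac{19}{9} = 6 ⇒ A = \frac{35}{9}.
So s(n) = \frac{35 \cdot 4^{n}}{9} + \frac{4 n}{3} + \frac{19}{9}.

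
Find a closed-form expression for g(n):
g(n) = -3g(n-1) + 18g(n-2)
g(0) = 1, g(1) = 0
Characteristic equation: x² + 3x - 18 = 0, which factors as (x - (-6))(x - (3)) = 0.
Roots r₁ = -6, r₂ = 3 (distinct).
General solution: g(n) = A·(-6)^n + B·(3)^n.
From g(0) = 1: A + B = 1.
From g(1) = 0: -6A + 3B = 0.
Solving: A = \frac{1}{3}, B = \frac{2}{3}.
So g(n) = \frac{\left(-6\right)^{n}}{3} + \frac{2 \cdot 3^{n}}{3}.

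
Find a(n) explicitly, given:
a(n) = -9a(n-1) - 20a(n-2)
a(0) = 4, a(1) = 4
Characteristic equation: x² + 9x + 20 = 0, which factors as (x - (-4))(x - (-5)) = 0.
Roots r₁ = -4, r₂ = -5 (distinct).
General solution: a(n) = A·(-4)^n + B·(-5)^n.
From a(0) = 4: A + B = 4.
From a(1) = 4: -4A - 5B = 4.
Solving: A = 24, B = -20.
So a(n) = 24 \left(-4\right)^{n} - 20 \left(-5\right)^{n}.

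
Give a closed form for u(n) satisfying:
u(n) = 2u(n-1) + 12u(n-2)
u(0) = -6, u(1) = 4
Characteristic equation: x² - 2x - 12 = 0.
Discriminant Δ = (2)² + 4·(12) = 52.
Roots r₁,₂ = (2 ± √52)/2, so r₁ = 1 + \sqrt{13}, r₂ = 1 - \sqrt{13}.
General solution: u(n) = A·r₁^n + B·r₂^n.
From the initial conditions, A + B = -6 and r₁A + r₂B = 4.
Since r₁ - r₂ = √52: A = (4 - (-6)r₂)/√52 = -3 + \frac{5 \sqrt{13}}{13}, and B = -6 - A = -3 - \frac{5 \sqrt{13}}{13}.
So u(n) = \left(-3 + \frac{5 \sqrt{13}}{13}\right)\left(1 + \sqrt{13}\right)^n + \left(-3 - \frac{5 \sqrt{13}}{13}\right)\left(1 - \sqrt{13}\right)^n.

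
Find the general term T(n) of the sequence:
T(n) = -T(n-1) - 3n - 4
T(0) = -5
First-order linear with linear forcing.
Homogeneous solution: T_h(n) = A·(-1)^n.
Try particular T_p(n) = pn + q. Substituting:
  pn + q = -(p(n-1) + q) - 3n - 4.
Matching the n-coefficient: p = -p - 3 ⇒ p = - \frac{3}{2}.
Matching constants: q = p - q - 4 ⇒ q = - \frac{11}{4}.
General: T(n) = A·(-1)^n - \frac{3 n}{2} - \frac{11}{4}.
Apply T(0) = -5: A - \frac{11}{4} = -5 ⇒ A = - \frac{9}{4}.
So T(n) = - \frac{9 \left(-1\right)^{n}}{4} - \frac{3 n}{2} - \frac{11}{4}.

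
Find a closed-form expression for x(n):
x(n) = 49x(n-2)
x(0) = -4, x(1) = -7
Characteristic equation: x² - 49 = 0, which factors as (x - (7))(x - (-7)) = 0.
Roots r₁ = 7, r₂ = -7 (distinct).
General solution: x(n) = A·(7)^n + B·(-7)^n.
From x(0) = -4: A + B = -4.
From x(1) = -7: 7A - 7B = -7.
Solving: A = - \frac{5}{2}, B = - \frac{3}{2}.
So x(n) = - \frac{3 \left(-7\right)^{n}}{2} - \frac{5 \cdot 7^{n}}{2}.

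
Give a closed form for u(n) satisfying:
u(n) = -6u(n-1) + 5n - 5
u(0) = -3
First-order linear with linear forcing.
Homogeneous solution: u_h(n) = A·(-6)^n.
Try particular u_p(n) = pn + q. Substituting:
  pn + q = -6(p(n-1) + q) + 5n - 5.
Matching the n-coefficient: p = -6p + 5 ⇒ p = \frac{5}{7}.
Matching constants: q = 6p - 6q - 5 ⇒ q = - \frac{5}{49}.
General: u(n) = A·(-6)^n + \frac{5 n}{7} - \frac{5}{49}.
Apply u(0) = -3: A - \frac{5}{49} = -3 ⇒ A = - \frac{142}{49}.
So u(n) = - \frac{142 \left(-6\right)^{n}}{49} + \frac{5 n}{7} - \frac{5}{49}.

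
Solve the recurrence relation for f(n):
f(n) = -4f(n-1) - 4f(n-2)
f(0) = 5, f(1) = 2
Characteristic equation: x² + 4x + 4 = 0, which is (x - (-2))².
Repeated root r = -2.
General solution: f(n) = (A + Bn)·(-2)^n.
From f(0) = 5: A = 5.
From f(1) = 2: (A + B)·(-2) = 2 ⇒ B = -6.
So f(n) = \left(5 - 6 n\right) \cdot (-2)^n.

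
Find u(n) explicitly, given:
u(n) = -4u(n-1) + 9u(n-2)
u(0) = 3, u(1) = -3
Characteristic equation: x² + 4x - 9 = 0.
Discriminant Δ = (-4)² + 4·(9) = 52.
Roots r₁,₂ = (-4 ± √52)/2, so r₁ = -2 + \sqrt{13}, r₂ = - \sqrt{13} - 2.
General solution: u(n) = A·r₁^n + B·r₂^n.
From the initial conditions, A + B = 3 and r₁A + r₂B = -3.
Since r₁ - r₂ = √52: A = (-3 - (3)r₂)/√52 = \frac{3 \sqrt{13}}{26} + \frac{3}{2}, and B = 3 - A = \frac{3}{2} - \frac{3 \sqrt{13}}{26}.
So u(n) = \left(\frac{3 \sqrt{13}}{26} + \frac{3}{2}\right)\left(-2 + \sqrt{13}\right)^n + \left(\frac{3}{2} - \frac{3 \sqrt{13}}{26}\right)\left(- \sqrt{13} - 2\right)^n.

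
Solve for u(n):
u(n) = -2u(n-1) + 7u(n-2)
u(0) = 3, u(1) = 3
Characteristic equation: x² + 2x - 7 = 0.
Discriminant Δ = (-2)² + 4·(7) = 32.
Roots r₁,₂ = (-2 ± √32)/2, so r₁ = -1 + 2 \sqrt{2}, r₂ = - 2 \sqrt{2} - 1.
General solution: u(n) = A·r₁^n + B·r₂^n.
From the initial conditions, A + B = 3 and r₁A + r₂B = 3.
Since r₁ - r₂ = √32: A = (3 - (3)r₂)/√32 = \frac{3 \sqrt{2}}{4} + \frac{3}{2}, and B = 3 - A = \frac{3}{2} - \frac{3 \sqrt{2}}{4}.
So u(n) = \left(\frac{3 \sqrt{2}}{4} + \frac{3}{2}\right)\left(-1 + 2 \sqrt{2}\right)^n + \left(\frac{3}{2} - \frac{3 \sqrt{2}}{4}\right)\left(- 2 \sqrt{2} - 1\right)^n.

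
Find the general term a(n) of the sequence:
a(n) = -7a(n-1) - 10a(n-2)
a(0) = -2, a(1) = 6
Characteristic equation: x² + 7x + 10 = 0, which factors as (x - (-2))(x - (-5)) = 0.
Roots r₁ = -2, r₂ = -5 (distinct).
General solution: a(n) = A·(-2)^n + B·(-5)^n.
From a(0) = -2: A + B = -2.
From a(1) = 6: -2A - 5B = 6.
Solving: A = - \frac{4}{3}, B = - \frac{2}{3}.
So a(n) = - \frac{4 \left(-2\right)^{n}}{3} - \frac{2 \left(-5\right)^{n}}{3}.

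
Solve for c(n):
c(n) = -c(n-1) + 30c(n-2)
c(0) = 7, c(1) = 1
Characteristic equation: x² + x - 30 = 0, which factors as (x - (5))(x - (-6)) = 0.
Roots r₁ = 5, r₂ = -6 (distinct).
General solution: c(n) = A·(5)^n + B·(-6)^n.
From c(0) = 7: A + B = 7.
From c(1) = 1: 5A - 6B = 1.
Solving: A = \frac{43}{11}, B = \frac{34}{11}.
So c(n) = \frac{34 \left(-6\right)^{n}}{11} + \frac{43 \cdot 5^{n}}{11}.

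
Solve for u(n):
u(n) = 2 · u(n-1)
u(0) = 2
Pure geometric recurrence with ratio 2.
By induction u(n) = u(0) · (2)^n = 2 \cdot 2^{n}.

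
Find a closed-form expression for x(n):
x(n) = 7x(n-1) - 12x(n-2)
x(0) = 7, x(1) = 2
Characteristic equation: x² - 7x + 12 = 0, which factors as (x - (3))(x - (4)) = 0.
Roots r₁ = 3, r₂ = 4 (distinct).
General solution: x(n) = A·(3)^n + B·(4)^n.
From x(0) = 7: A + B = 7.
From x(1) = 2: 3A + 4B = 2.
Solving: A = 26, B = -19.
So x(n) = 26 \cdot 3^{n} - 19 \cdot 4^{n}.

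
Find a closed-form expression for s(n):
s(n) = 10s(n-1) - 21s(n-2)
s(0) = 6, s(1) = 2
Characteristic equation: x² - 10x + 21 = 0, which factors as (x - (3))(x - (7)) = 0.
Roots r₁ = 3, r₂ = 7 (distinct).
General solution: s(n) = A·(3)^n + B·(7)^n.
From s(0) = 6: A + B = 6.
From s(1) = 2: 3A + 7B = 2.
Solving: A = 10, B = -4.
So s(n) = 10 \cdot 3^{n} - 4 \cdot 7^{n}.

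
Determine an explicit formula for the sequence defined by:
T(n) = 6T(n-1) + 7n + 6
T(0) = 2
First-order linear with linear forcing.
Homogeneous solution: T_h(n) = A·(6)^n.
Try particular T_p(n) = pn + q. Substituting:
  pn + q = 6(p(n-1) + q) + 7n + 6.
Matching the n-coefficient: p = 6p + 7 ⇒ p = - \frac{7}{5}.
Matching constants: q = -6p + 6q + 6 ⇒ q = - \frac{72}{25}.
General: T(n) = A·(6)^n - \frac{7 n}{5} - \frac{72}{25}.
Apply T(0) = 2: A - \frac{72}{25} = 2 ⇒ A = \frac{122}{25}.
So T(n) = \frac{122 \cdot 6^{n}}{25} - \frac{7 n}{5} - \frac{72}{25}.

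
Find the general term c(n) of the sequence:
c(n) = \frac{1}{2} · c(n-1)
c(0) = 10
Pure geometric recurrence with ratio \frac{1}{2}.
By induction c(n) = c(0) · (\frac{1}{2})^n = 10 \cdot 2^{- n}.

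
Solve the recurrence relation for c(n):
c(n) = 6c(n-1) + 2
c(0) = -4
First-order linear non-homogeneous.
Homogeneous solution: c_h(n) = A·(6)^n.
Try constant particular solution c_p = K: K = 6K + 2 ⇒ K = - \frac{2}{5}.
General: c(n) = A·(6)^n - \frac{2}{5}.
Apply c(0) = -4: A - \frac{2}{5} = -4 ⇒ A = - \frac{18}{5}.
So c(n) = - \frac{18 \cdot 6^{n}}{5} - \frac{2}{5}.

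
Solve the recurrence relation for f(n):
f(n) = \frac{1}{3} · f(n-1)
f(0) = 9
Pure geometric recurrence with ratio \frac{1}{3}.
By induction f(n) = f(0) · (\frac{1}{3})^n = 9 \cdot 3^{- n}.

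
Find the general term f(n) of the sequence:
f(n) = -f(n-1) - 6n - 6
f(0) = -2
First-order linear with linear forcing.
Homogeneous solution: f_h(n) = A·(-1)^n.
Try particular f_p(n) = pn + q. Substituting:
  pn + q = -(p(n-1) + q) - 6n - 6.
Matching the n-coefficient: p = -p - 6 ⇒ p = -3.
Matching constants: q = p - q - 6 ⇒ q = - \frac{9}{2}.
General: f(n) = A·(-1)^n - 3 n - \frac{9}{2}.
Apply f(0) = -2: A - \frac{9}{2} = -2 ⇒ A = \frac{5}{2}.
So f(n) = \frac{5 \left(-1\right)^{n}}{2} - 3 n - \frac{9}{2}.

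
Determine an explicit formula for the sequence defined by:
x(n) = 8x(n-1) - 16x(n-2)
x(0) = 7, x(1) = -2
Characteristic equation: x² - 8x + 16 = 0, which is (x - (4))².
Repeated root r = 4.
General solution: x(n) = (A + Bn)·(4)^n.
From x(0) = 7: A = 7.
From x(1) = -2: (A + B)·(4) = -2 ⇒ B = - \frac{15}{2}.
So x(n) = \left(7 - \frac{15 n}{2}\right) \cdot (4)^n.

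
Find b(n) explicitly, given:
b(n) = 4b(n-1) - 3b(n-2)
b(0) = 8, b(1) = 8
Characteristic equation: x² - 4x + 3 = 0, which factors as (x - (1))(x - (3)) = 0.
Roots r₁ = 1, r₂ = 3 (distinct).
General solution: b(n) = A·(1)^n + B·(3)^n.
From b(0) = 8: A + B = 8.
From b(1) = 8: A + 3B = 8.
Solving: A = 8, B = 0.
So b(n) = 8.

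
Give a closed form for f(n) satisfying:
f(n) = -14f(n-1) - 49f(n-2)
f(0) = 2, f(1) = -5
Characteristic equation: x² + 14x + 49 = 0, which is (x - (-7))².
Repeated root r = -7.
General solution: f(n) = (A + Bn)·(-7)^n.
From f(0) = 2: A = 2.
From f(1) = -5: (A + B)·(-7) = -5 ⇒ B = - \frac{9}{7}.
So f(n) = \left(2 - \frac{9 n}{7}\right) \cdot (-7)^n.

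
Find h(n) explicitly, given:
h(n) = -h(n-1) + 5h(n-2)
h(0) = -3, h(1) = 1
Characteristic equation: x² + x - 5 = 0.
Discriminant Δ = (-1)² + 4·(5) = 21.
Roots r₁,₂ = (-1 ± √21)/2, so r₁ = - \frac{1}{2} + \frac{\sqrt{21}}{2}, r₂ = - \frac{\sqrt{21}}{2} - \frac{1}{2}.
General solution: h(n) = A·r₁^n + B·r₂^n.
From the initial conditions, A + B = -3 and r₁A + r₂B = 1.
Since r₁ - r₂ = √21: A = (1 - (-3)r₂)/√21 = - \frac{3}{2} - \frac{\sqrt{21}}{42}, and B = -3 - A = - \frac{3}{2} + \frac{\sqrt{21}}{42}.
So h(n) = \left(- \frac{3}{2} - \frac{\sqrt{21}}{42}\right)\left(- \frac{1}{2} + \frac{\sqrt{21}}{2}\right)^n + \left(- \frac{3}{2} + \frac{\sqrt{21}}{42}\right)\left(- \frac{\sqrt{21}}{2} - \frac{1}{2}\right)^n.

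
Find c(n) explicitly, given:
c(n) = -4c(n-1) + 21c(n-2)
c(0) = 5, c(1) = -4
Characteristic equation: x² + 4x - 21 = 0, which factors as (x - (3))(x - (-7)) = 0.
Roots r₁ = 3, r₂ = -7 (distinct).
General solution: c(n) = A·(3)^n + B·(-7)^n.
From c(0) = 5: A + B = 5.
From c(1) = -4: 3A - 7B = -4.
Solving: A = \frac{31}{10}, B = \frac{19}{10}.
So c(n) = \frac{19 \left(-7\right)^{n}}{10} + \frac{31 \cdot 3^{n}}{10}.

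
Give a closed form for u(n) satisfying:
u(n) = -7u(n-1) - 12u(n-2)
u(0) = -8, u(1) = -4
Characteristic equation: x² + 7x + 12 = 0, which factors as (x - (-4))(x - (-3)) = 0.
Roots r₁ = -4, r₂ = -3 (distinct).
General solution: u(n) = A·(-4)^n + B·(-3)^n.
From u(0) = -8: A + B = -8.
From u(1) = -4: -4A - 3B = -4.
Solving: A = 28, B = -36.
So u(n) = - 36 \left(-3\right)^{n} + 28 \left(-4\right)^{n}.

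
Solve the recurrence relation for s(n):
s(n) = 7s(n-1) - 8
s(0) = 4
First-order linear non-homogeneous.
Homogeneous solution: s_h(n) = A·(7)^n.
Try constant particular solution s_p = K: K = 7K - 8 ⇒ K = \frac{4}{3}.
General: s(n) = A·(7)^n + \frac{4}{3}.
Apply s(0) = 4: A + \frac{4}{3} = 4 ⇒ A = \frac{8}{3}.
So s(n) = \frac{8 \cdot 7^{n}}{3} + \frac{4}{3}.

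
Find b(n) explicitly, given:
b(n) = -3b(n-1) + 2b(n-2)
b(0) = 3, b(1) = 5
Characteristic equation: x² + 3x - 2 = 0.
Discriminant Δ = (-3)² + 4·(2) = 17.
Roots r₁,₂ = (-3 ± √17)/2, so r₁ = - \frac{3}{2} + \frac{\sqrt{17}}{2}, r₂ = - \frac{\sqrt{17}}{2} - \frac{3}{2}.
General solution: b(n) = A·r₁^n + B·r₂^n.
From the initial conditions, A + B = 3 and r₁A + r₂B = 5.
Since r₁ - r₂ = √17: A = (5 - (3)r₂)/√17 = \frac{3}{2} + \frac{19 \sqrt{17}}{34}, and B = 3 - A = \frac{3}{2} - \frac{19 \sqrt{17}}{34}.
So b(n) = \left(\frac{3}{2} + \frac{19 \sqrt{17}}{34}\right)\left(- \frac{3}{2} + \frac{\sqrt{17}}{2}\right)^n + \left(\frac{3}{2} - \frac{19 \sqrt{17}}{34}\right)\left(- \frac{\sqrt{17}}{2} - \frac{3}{2}\right)^n.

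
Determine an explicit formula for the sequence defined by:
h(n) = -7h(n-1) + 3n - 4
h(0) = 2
First-order linear with linear forcing.
Homogeneous solution: h_h(n) = A·(-7)^n.
Try particular h_p(n) = pn + q. Substituting:
  pn + q = -7(p(n-1) + q) + 3n - 4.
Matching the n-coefficient: p = -7p + 3 ⇒ p = \frac{3}{8}.
Matching constants: q = 7p - 7q - 4 ⇒ q = - \frac{11}{64}.
General: h(n) = A·(-7)^n + \frac{3 n}{8} - \frac{11}{64}.
Apply h(0) = 2: A - \frac{11}{64} = 2 ⇒ A = \frac{139}{64}.
So h(n) = \frac{139 \left(-7\right)^{n}}{64} + \frac{3 n}{8} - \frac{11}{64}.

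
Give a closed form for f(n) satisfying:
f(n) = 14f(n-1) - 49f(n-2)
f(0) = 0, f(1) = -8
Characteristic equation: x² - 14x + 49 = 0, which is (x - (7))².
Repeated root r = 7.
General solution: f(n) = (A + Bn)·(7)^n.
From f(0) = 0: A = 0.
From f(1) = -8: (A + B)·(7) = -8 ⇒ B = - \frac{8}{7}.
So f(n) = \left(- \frac{8 n}{7}\right) \cdot (7)^n.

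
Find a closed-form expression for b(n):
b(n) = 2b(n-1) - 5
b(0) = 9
First-order linear non-homogeneous.
Homogeneous solution: b_h(n) = A·(2)^n.
Try constant particular solution b_p = K: K = 2K - 5 ⇒ K = 5.
General: b(n) = A·(2)^n + 5.
Apply b(0) = 9: A + 5 = 9 ⇒ A = 4.
So b(n) = 4 \cdot 2^{n} + 5.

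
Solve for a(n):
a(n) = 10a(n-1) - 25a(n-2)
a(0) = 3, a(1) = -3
Characteristic equation: x² - 10x + 25 = 0, which is (x - (5))².
Repeated root r = 5.
General solution: a(n) = (A + Bn)·(5)^n.
From a(0) = 3: A = 3.
From a(1) = -3: (A + B)·(5) = -3 ⇒ B = - \frac{18}{5}.
So a(n) = \left(3 - \frac{18 n}{5}\right) \cdot (5)^n.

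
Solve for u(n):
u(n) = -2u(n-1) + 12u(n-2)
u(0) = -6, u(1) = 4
Characteristic equation: x² + 2x - 12 = 0.
Discriminant Δ = (-2)² + 4·(12) = 52.
Roots r₁,₂ = (-2 ± √52)/2, so r₁ = -1 + \sqrt{13}, r₂ = - \sqrt{13} - 1.
General solution: u(n) = A·r₁^n + B·r₂^n.
From the initial conditions, A + B = -6 and r₁A + r₂B = 4.
Since r₁ - r₂ = √52: A = (4 - (-6)r₂)/√52 = -3 - \frac{\sqrt{13}}{13}, and B = -6 - A = -3 + \frac{\sqrt{13}}{13}.
So u(n) = \left(-3 - \frac{\sqrt{13}}{13}\right)\left(-1 + \sqrt{13}\right)^n + \left(-3 + \frac{\sqrt{13}}{13}\right)\left(- \sqrt{13} - 1\right)^n.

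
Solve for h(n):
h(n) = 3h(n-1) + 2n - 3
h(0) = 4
First-order linear with linear forcing.
Homogeneous solution: h_h(n) = A·(3)^n.
Try particular h_p(n) = pn + q. Substituting:
  pn + q = 3(p(n-1) + q) + 2n - 3.
Matching the n-coefficient: p = 3p + 2 ⇒ p = -1.
Matching constants: q = -3p + 3q - 3 ⇒ q = 0.
General: h(n) = A·(3)^n - n + 0.
Apply h(0) = 4: A + 0 = 4 ⇒ A = 4.
So h(n) = 4 \cdot 3^{n} - n.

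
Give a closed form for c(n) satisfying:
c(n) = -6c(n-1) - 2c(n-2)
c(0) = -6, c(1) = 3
Characteristic equation: x² + 6x + 2 = 0.
Discriminant Δ = (-6)² + 4·(-2) = 28.
Roots r₁,₂ = (-6 ± √28)/2, so r₁ = -3 + \sqrt{7}, r₂ = -3 - \sqrt{7}.
General solution: c(n) = A·r₁^n + B·r₂^n.
From the initial conditions, A + B = -6 and r₁A + r₂B = 3.
Since r₁ - r₂ = √28: A = (3 - (-6)r₂)/√28 = -3 - \frac{15 \sqrt{7}}{14}, and B = -6 - A = -3 + \frac{15 \sqrt{7}}{14}.
So c(n) = \left(-3 - \frac{15 \sqrt{7}}{14}\right)\left(-3 + \sqrt{7}\right)^n + \left(-3 + \frac{15 \sqrt{7}}{14}\right)\left(-3 - \sqrt{7}\right)^n.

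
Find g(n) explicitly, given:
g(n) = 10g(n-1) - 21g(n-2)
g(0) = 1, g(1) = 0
Characteristic equation: x² - 10x + 21 = 0, which factors as (x - (3))(x - (7)) = 0.
Roots r₁ = 3, r₂ = 7 (distinct).
General solution: g(n) = A·(3)^n + B·(7)^n.
From g(0) = 1: A + B = 1.
From g(1) = 0: 3A + 7B = 0.
Solving: A = \frac{7}{4}, B = - \frac{3}{4}.
So g(n) = \frac{7 \cdot 3^{n}}{4} - \frac{3 \cdot 7^{n}}{4}.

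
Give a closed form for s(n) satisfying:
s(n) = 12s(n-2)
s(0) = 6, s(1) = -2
Characteristic equation: x² - 12 = 0.
Discriminant Δ = (0)² + 4·(12) = 48.
Roots r₁,₂ = (0 ± √48)/2, so r₁ = 2 \sqrt{3}, r₂ = - 2 \sqrt{3}.
General solution: s(n) = A·r₁^n + B·r₂^n.
From the initial conditions, A + B = 6 and r₁A + r₂B = -2.
Since r₁ - r₂ = √48: A = (-2 - (6)r₂)/√48 = 3 - \frac{\sqrt{3}}{6}, and B = 6 - A = \frac{\sqrt{3}}{6} + 3.
So s(n) = \left(3 - \frac{\sqrt{3}}{6}\right)\left(2 \sqrt{3}\right)^n + \left(\frac{\sqrt{3}}{6} + 3\right)\left(- 2 \sqrt{3}\right)^n.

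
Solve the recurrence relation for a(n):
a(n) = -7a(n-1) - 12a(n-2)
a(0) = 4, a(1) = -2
Characteristic equation: x² + 7x + 12 = 0, which factors as (x - (-4))(x - (-3)) = 0.
Roots r₁ = -4, r₂ = -3 (distinct).
General solution: a(n) = A·(-4)^n + B·(-3)^n.
From a(0) = 4: A + B = 4.
From a(1) = -2: -4A - 3B = -2.
Solving: A = -10, B = 14.
So a(n) = 14 \left(-3\right)^{n} - 10 \left(-4\right)^{n}.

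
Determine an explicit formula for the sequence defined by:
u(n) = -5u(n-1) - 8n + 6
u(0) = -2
First-order linear with linear forcing.
Homogeneous solution: u_h(n) = A·(-5)^n.
Try particular u_p(n) = pn + q. Substituting:
  pn + q = -5(p(n-1) + q) - 8n + 6.
Matching the n-coefficient: p = -5p - 8 ⇒ p = - \frac{4}{3}.
Matching constants: q = 5p - 5q + 6 ⇒ q = - \frac{1}{9}.
General: u(n) = A·(-5)^n - \frac{4 n}{3} - \frac{1}{9}.
Apply u(0) = -2: A - \frac{1}{9} = -2 ⇒ A = - \frac{17}{9}.
So u(n) = - \frac{17 \left(-5\right)^{n}}{9} - \frac{4 n}{3} - \frac{1}{9}.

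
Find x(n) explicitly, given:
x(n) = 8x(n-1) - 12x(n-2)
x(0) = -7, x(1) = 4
Characteristic equation: x² - 8x + 12 = 0, which factors as (x - (6))(x - (2)) = 0.
Roots r₁ = 6, r₂ = 2 (distinct).
General solution: x(n) = A·(6)^n + B·(2)^n.
From x(0) = -7: A + B = -7.
From x(1) = 4: 6A + 2B = 4.
Solving: A = \frac{9}{2}, B = - \frac{23}{2}.
So x(n) = - \frac{23 \cdot 2^{n}}{2} + \frac{9 \cdot 6^{n}}{2}.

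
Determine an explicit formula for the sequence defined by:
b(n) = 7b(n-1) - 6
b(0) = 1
First-order linear non-homogeneous.
Homogeneous solution: b_h(n) = A·(7)^n.
Try constant particular solution b_p = K: K = 7K - 6 ⇒ K = 1.
General: b(n) = A·(7)^n + 1.
Apply b(0) = 1: A + 1 = 1 ⇒ A = 0.
So b(n) = 1.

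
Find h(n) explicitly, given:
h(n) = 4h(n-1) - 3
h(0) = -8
First-order linear non-homogeneous.
Homogeneous solution: h_h(n) = A·(4)^n.
Try constant particular solution h_p = K: K = 4K - 3 ⇒ K = 1.
General: h(n) = A·(4)^n + 1.
Apply h(0) = -8: A + 1 = -8 ⇒ A = -9.
So h(n) = 1 - 9 \cdot 4^{n}.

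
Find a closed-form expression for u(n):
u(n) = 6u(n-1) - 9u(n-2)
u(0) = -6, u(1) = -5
Characteristic equation: x² - 6x + 9 = 0, which is (x - (3))².
Repeated root r = 3.
General solution: u(n) = (A + Bn)·(3)^n.
From u(0) = -6: A = -6.
From u(1) = -5: (A + B)·(3) = -5 ⇒ B = \frac{13}{3}.
So u(n) = \left(\frac{13 n}{3} - 6\right) \cdot (3)^n.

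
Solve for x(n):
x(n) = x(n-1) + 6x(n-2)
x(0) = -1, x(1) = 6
Characteristic equation: x² - x - 6 = 0, which factors as (x - (-2))(x - (3)) = 0.
Roots r₁ = -2, r₂ = 3 (distinct).
General solution: x(n) = A·(-2)^n + B·(3)^n.
From x(0) = -1: A + B = -1.
From x(1) = 6: -2A + 3B = 6.
Solving: A = - \frac{9}{5}, B = \frac{4}{5}.
So x(n) = - \frac{9 \left(-2\right)^{n}}{5} + \frac{4 \cdot 3^{n}}{5}.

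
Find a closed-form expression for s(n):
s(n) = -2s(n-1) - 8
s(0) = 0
First-order linear non-homogeneous.
Homogeneous solution: s_h(n) = A·(-2)^n.
Try constant particular solution s_p = K: K = -2K - 8 ⇒ K = - \frac{8}{3}.
General: s(n) = A·(-2)^n - \frac{8}{3}.
Apply s(0) = 0: A - \frac{8}{3} = 0 ⇒ A = \frac{8}{3}.
So s(n) = \frac{8 \left(-2\right)^{n}}{3} - \frac{8}{3}.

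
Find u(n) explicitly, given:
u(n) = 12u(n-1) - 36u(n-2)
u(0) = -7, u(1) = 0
Characteristic equation: x² - 12x + 36 = 0, which is (x - (6))².
Repeated root r = 6.
General solution: u(n) = (A + Bn)·(6)^n.
From u(0) = -7: A = -7.
From u(1) = 0: (A + B)·(6) = 0 ⇒ B = 7.
So u(n) = \left(7 n - 7\right) \cdot (6)^n.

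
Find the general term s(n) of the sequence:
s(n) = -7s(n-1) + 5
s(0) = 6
First-order linear non-homogeneous.
Homogeneous solution: s_h(n) = A·(-7)^n.
Try constant particular solution s_p = K: K = -7K + 5 ⇒ K = \frac{5}{8}.
General: s(n) = A·(-7)^n + \frac{5}{8}.
Apply s(0) = 6: A + \frac{5}{8} = 6 ⇒ A = \frac{43}{8}.
So s(n) = \frac{43 \left(-7\right)^{n}}{8} + \frac{5}{8}.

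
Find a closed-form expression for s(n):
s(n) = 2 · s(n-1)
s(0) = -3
Pure geometric recurrence with ratio 2.
By induction s(n) = s(0) · (2)^n = - 3 \cdot 2^{n}.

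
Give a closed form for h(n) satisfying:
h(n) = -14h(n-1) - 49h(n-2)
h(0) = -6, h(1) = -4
Characteristic equation: x² + 14x + 49 = 0, which is (x - (-7))².
Repeated root r = -7.
General solution: h(n) = (A + Bn)·(-7)^n.
From h(0) = -6: A = -6.
From h(1) = -4: (A + B)·(-7) = -4 ⇒ B = \frac{46}{7}.
So h(n) = \left(\frac{46 n}{7} - 6\right) \cdot (-7)^n.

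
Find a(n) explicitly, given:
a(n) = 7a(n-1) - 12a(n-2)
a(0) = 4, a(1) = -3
Characteristic equation: x² - 7x + 12 = 0, which factors as (x - (3))(x - (4)) = 0.
Roots r₁ = 3, r₂ = 4 (distinct).
General solution: a(n) = A·(3)^n + B·(4)^n.
From a(0) = 4: A + B = 4.
From a(1) = -3: 3A + 4B = -3.
Solving: A = 19, B = -15.
So a(n) = 19 \cdot 3^{n} - 15 \cdot 4^{n}.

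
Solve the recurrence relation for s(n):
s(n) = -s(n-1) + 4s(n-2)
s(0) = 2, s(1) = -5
Characteristic equation: x² + x - 4 = 0.
Discriminant Δ = (-1)² + 4·(4) = 17.
Roots r₁,₂ = (-1 ± √17)/2, so r₁ = - \frac{1}{2} + \frac{\sqrt{17}}{2}, r₂ = - \frac{\sqrt{17}}{2} - \frac{1}{2}.
General solution: s(n) = A·r₁^n + B·r₂^n.
From the initial conditions, A + B = 2 and r₁A + r₂B = -5.
Since r₁ - r₂ = √17: A = (-5 - (2)r₂)/√17 = 1 - \frac{4 \sqrt{17}}{17}, and B = 2 - A = \frac{4 \sqrt{17}}{17} + 1.
So s(n) = \left(1 - \frac{4 \sqrt{17}}{17}\right)\left(- \frac{1}{2} + \frac{\sqrt{17}}{2}\right)^n + \left(\frac{4 \sqrt{17}}{17} + 1\right)\left(- \frac{\sqrt{17}}{2} - \frac{1}{2}\right)^n.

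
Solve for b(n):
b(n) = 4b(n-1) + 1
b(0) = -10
First-order linear non-homogeneous.
Homogeneous solution: b_h(n) = A·(4)^n.
Try constant particular solution b_p = K: K = 4K + 1 ⇒ K = - \frac{1}{3}.
General: b(n) = A·(4)^n - \frac{1}{3}.
Apply b(0) = -10: A - \frac{1}{3} = -10 ⇒ A = - \frac{29}{3}.
So b(n) = - \frac{29 \cdot 4^{n}}{3} - \frac{1}{3}.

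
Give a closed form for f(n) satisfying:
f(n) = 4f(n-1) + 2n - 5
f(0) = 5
First-order linear with linear forcing.
Homogeneous solution: f_h(n) = A·(4)^n.
Try particular f_p(n) = pn + q. Substituting:
  pn + q = 4(p(n-1) + q) + 2n - 5.
Matching the n-coefficient: p = 4p + 2 ⇒ p = - \frac{2}{3}.
Matching constants: q = -4p + 4q - 5 ⇒ q = \frac{7}{9}.
General: f(n) = A·(4)^n - \frac{2 n}{3} + \frac{7}{9}.
Apply f(0) = 5: A + \frac{7}{9} = 5 ⇒ A = \frac{38}{9}.
So f(n) = \frac{38 \cdot 4^{n}}{9} - \frac{2 n}{3} + \frac{7}{9}.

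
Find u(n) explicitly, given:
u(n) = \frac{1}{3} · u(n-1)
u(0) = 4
Pure geometric recurrence with ratio \frac{1}{3}.
By induction u(n) = u(0) · (\frac{1}{3})^n = 4 \cdot 3^{- n}.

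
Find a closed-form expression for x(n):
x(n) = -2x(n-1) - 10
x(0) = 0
First-order linear non-homogeneous.
Homogeneous solution: x_h(n) = A·(-2)^n.
Try constant particular solution x_p = K: K = -2K - 10 ⇒ K = - \frac{10}{3}.
General: x(n) = A·(-2)^n - \frac{10}{3}.
Apply x(0) = 0: A - \frac{10}{3} = 0 ⇒ A = \frac{10}{3}.
So x(n) = \frac{10 \left(-2\right)^{n}}{3} - \frac{10}{3}.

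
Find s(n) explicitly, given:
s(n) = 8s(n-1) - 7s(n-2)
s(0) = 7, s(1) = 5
Characteristic equation: x² - 8x + 7 = 0, which factors as (x - (1))(x - (7)) = 0.
Roots r₁ = 1, r₂ = 7 (distinct).
General solution: s(n) = A·(1)^n + B·(7)^n.
From s(0) = 7: A + B = 7.
From s(1) = 5: A + 7B = 5.
Solving: A = \frac{22}{3}, B = - \frac{1}{3}.
So s(n) = \frac{22}{3} - \frac{7^{n}}{3}.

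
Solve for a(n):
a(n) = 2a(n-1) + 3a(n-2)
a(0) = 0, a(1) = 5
Characteristic equation: x² - 2x - 3 = 0, which factors as (x - (-1))(x - (3)) = 0.
Roots r₁ = -1, r₂ = 3 (distinct).
General solution: a(n) = A·(-1)^n + B·(3)^n.
From a(0) = 0: A + B = 0.
From a(1) = 5: -A + 3B = 5.
Solving: A = - \frac{5}{4}, B = \frac{5}{4}.
So a(n) = - \frac{5 \left(-1\right)^{n}}{4} + \frac{5 \cdot 3^{n}}{4}.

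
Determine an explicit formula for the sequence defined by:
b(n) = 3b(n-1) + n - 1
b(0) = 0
First-order linear with linear forcing.
Homogeneous solution: b_h(n) = A·(3)^n.
Try particular b_p(n) = pn + q. Substituting:
  pn + q = 3(p(n-1) + q) + n - 1.
Matching the n-coefficient: p = 3p + 1 ⇒ p = - \frac{1}{2}.
Matching constants: q = -3p + 3q - 1 ⇒ q = - \frac{1}{4}.
General: b(n) = A·(3)^n - \frac{n}{2} - \frac{1}{4}.
Apply b(0) = 0: A - \frac{1}{4} = 0 ⇒ A = \frac{1}{4}.
So b(n) = \frac{3^{n}}{4} - \frac{n}{2} - \frac{1}{4}.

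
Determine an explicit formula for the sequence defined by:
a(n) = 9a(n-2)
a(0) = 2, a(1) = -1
Characteristic equation: x² - 9 = 0, which factors as (x - (3))(x - (-3)) = 0.
Roots r₁ = 3, r₂ = -3 (distinct).
General solution: a(n) = A·(3)^n + B·(-3)^n.
From a(0) = 2: A + B = 2.
From a(1) = -1: 3A - 3B = -1.
Solving: A = \frac{5}{6}, B = \frac{7}{6}.
So a(n) = \frac{7 \left(-3\right)^{n}}{6} + \frac{5 \cdot 3^{n}}{6}.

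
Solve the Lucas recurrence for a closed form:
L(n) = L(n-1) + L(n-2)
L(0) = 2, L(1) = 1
This is the Lucas sequence.
Characteristic equation: x² - x - 1 = 0; roots r₁ = \frac{1}{2} + \frac{\sqrt{5}}{2}, r₂ = \frac{1}{2} - \frac{\sqrt{5}}{2}.
General: L(n) = A·r₁^n + B·r₂^n. Solving with L(0)=2, L(1)=1 gives A = 1, B = 1.
So L(n) = 2^{- n} \left(\left(1 - \sqrt{5}\right)^{n} + \left(1 + \sqrt{5}\right)^{n}\right).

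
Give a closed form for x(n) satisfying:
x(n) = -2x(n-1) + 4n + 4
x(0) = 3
First-order linear with linear forcing.
Homogeneous solution: x_h(n) = A·(-2)^n.
Try particular x_p(n) = pn + q. Substituting:
  pn + q = -2(p(n-1) + q) + 4n + 4.
Matching the n-coefficient: p = -2p + 4 ⇒ p = \frac{4}{3}.
Matching constants: q = 2p - 2q + 4 ⇒ q = \frac{20}{9}.
General: x(n) = A·(-2)^n + \frac{4 n}{3} + \frac{20}{9}.
Apply x(0) = 3: A + \frac{20}{9} = 3 ⇒ A = \frac{7}{9}.
So x(n) = \frac{7 \left(-2\right)^{n}}{9} + \frac{4 n}{3} + \frac{20}{9}.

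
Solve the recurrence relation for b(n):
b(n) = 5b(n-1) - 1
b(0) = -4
First-order linear non-homogeneous.
Homogeneous solution: b_h(n) = A·(5)^n.
Try constant particular solution b_p = K: K = 5K - 1 ⇒ K = \frac{1}{4}.
General: b(n) = A·(5)^n + \frac{1}{4}.
Apply b(0) = -4: A + \frac{1}{4} = -4 ⇒ A = - \frac{17}{4}.
So b(n) = \frac{1}{4} - \frac{17 \cdot 5^{n}}{4}.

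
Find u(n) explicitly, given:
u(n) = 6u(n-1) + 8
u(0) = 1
First-order linear non-homogeneous.
Homogeneous solution: u_h(n) = A·(6)^n.
Try constant particular solution u_p = K: K = 6K + 8 ⇒ K = - \frac{8}{5}.
General: u(n) = A·(6)^n - \frac{8}{5}.
Apply u(0) = 1: A - \frac{8}{5} = 1 ⇒ A = \frac{13}{5}.
So u(n) = \frac{13 \cdot 6^{n}}{5} - \frac{8}{5}.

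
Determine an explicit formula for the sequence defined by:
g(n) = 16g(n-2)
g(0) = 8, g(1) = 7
Characteristic equation: x² - 16 = 0, which factors as (x - (4))(x - (-4)) = 0.
Roots r₁ = 4, r₂ = -4 (distinct).
General solution: g(n) = A·(4)^n + B·(-4)^n.
From g(0) = 8: A + B = 8.
From g(1) = 7: 4A - 4B = 7.
Solving: A = \frac{39}{8}, B = \frac{25}{8}.
So g(n) = \frac{25 \left(-4\right)^{n}}{8} + \frac{39 \cdot 4^{n}}{8}.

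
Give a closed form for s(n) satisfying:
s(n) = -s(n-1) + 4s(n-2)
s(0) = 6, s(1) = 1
Characteristic equation: x² + x - 4 = 0.
Discriminant Δ = (-1)² + 4·(4) = 17.
Roots r₁,₂ = (-1 ± √17)/2, so r₁ = - \frac{1}{2} + \frac{\sqrt{17}}{2}, r₂ = - \frac{\sqrt{17}}{2} - \frac{1}{2}.
General solution: s(n) = A·r₁^n + B·r₂^n.
From the initial conditions, A + B = 6 and r₁A + r₂B = 1.
Since r₁ - r₂ = √17: A = (1 - (6)r₂)/√17 = \frac{4 \sqrt{17}}{17} + 3, and B = 6 - A = 3 - \frac{4 \sqrt{17}}{17}.
So s(n) = \left(\frac{4 \sqrt{17}}{17} + 3\right)\left(- \frac{1}{2} + \frac{\sqrt{17}}{2}\right)^n + \left(3 - \frac{4 \sqrt{17}}{17}\right)\left(- \frac{\sqrt{17}}{2} - \frac{1}{2}\right)^n.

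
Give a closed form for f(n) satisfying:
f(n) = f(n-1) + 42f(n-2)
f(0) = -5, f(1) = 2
Characteristic equation: x² - x - 42 = 0, which factors as (x - (7))(x - (-6)) = 0.
Roots r₁ = 7, r₂ = -6 (distinct).
General solution: f(n) = A·(7)^n + B·(-6)^n.
From f(0) = -5: A + B = -5.
From f(1) = 2: 7A - 6B = 2.
Solving: A = - \frac{28}{13}, B = - \frac{37}{13}.
So f(n) = - \frac{37 \left(-6\right)^{n}}{13} - \frac{28 \cdot 7^{n}}{13}.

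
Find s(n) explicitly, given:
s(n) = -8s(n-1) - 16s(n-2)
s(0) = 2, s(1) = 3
Characteristic equation: x² + 8x + 16 = 0, which is (x - (-4))².
Repeated root r = -4.
General solution: s(n) = (A + Bn)·(-4)^n.
From s(0) = 2: A = 2.
From s(1) = 3: (A + B)·(-4) = 3 ⇒ B = - \frac{11}{4}.
So s(n) = \left(2 - \frac{11 n}{4}\right) \cdot (-4)^n.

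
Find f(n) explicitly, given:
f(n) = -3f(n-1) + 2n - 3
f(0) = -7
First-order linear with linear forcing.
Homogeneous solution: f_h(n) = A·(-3)^n.
Try particular f_p(n) = pn + q. Substituting:
  pn + q = -3(p(n-1) + q) + 2n - 3.
Matching the n-coefficient: p = -3p + 2 ⇒ p = \frac{1}{2}.
Matching constants: q = 3p - 3q - 3 ⇒ q = - \frac{3}{8}.
General: f(n) = A·(-3)^n + \frac{n}{2} - \frac{3}{8}.
Apply f(0) = -7: A - \frac{3}{8} = -7 ⇒ A = - \frac{53}{8}.
So f(n) = - \frac{53 \left(-3\right)^{n}}{8} + \frac{n}{2} - \frac{3}{8}.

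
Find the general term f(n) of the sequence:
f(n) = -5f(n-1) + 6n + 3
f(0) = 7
First-order linear with linear forcing.
Homogeneous solution: f_h(n) = A·(-5)^n.
Try particular f_p(n) = pn + q. Substituting:
  pn + q = -5(p(n-1) + q) + 6n + 3.
Matching the n-coefficient: p = -5p + 6 ⇒ p = 1.
Matching constants: q = 5p - 5q + 3 ⇒ q = \frac{4}{3}.
General: f(n) = A·(-5)^n + n + \frac{4}{3}.
Apply f(0) = 7: A + \frac{4}{3} = 7 ⇒ A = \frac{17}{3}.
So f(n) = \frac{17 \left(-5\right)^{n}}{3} + n + \frac{4}{3}.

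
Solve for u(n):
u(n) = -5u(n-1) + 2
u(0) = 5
First-order linear non-homogeneous.
Homogeneous solution: u_h(n) = A·(-5)^n.
Try constant particular solution u_p = K: K = -5K + 2 ⇒ K = \frac{1}{3}.
General: u(n) = A·(-5)^n + \frac{1}{3}.
Apply u(0) = 5: A + \frac{1}{3} = 5 ⇒ A = \frac{14}{3}.
So u(n) = \frac{14 \left(-5\right)^{n}}{3} + \frac{1}{3}.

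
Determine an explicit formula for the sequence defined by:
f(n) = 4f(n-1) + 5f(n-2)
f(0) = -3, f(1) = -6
Characteristic equation: x² - 4x - 5 = 0, which factors as (x - (5))(x - (-1)) = 0.
Roots r₁ = 5, r₂ = -1 (distinct).
General solution: f(n) = A·(5)^n + B·(-1)^n.
From f(0) = -3: A + B = -3.
From f(1) = -6: 5A - B = -6.
Solving: A = - \frac{3}{2}, B = - \frac{3}{2}.
So f(n) = - \frac{3 \left(-1\right)^{n}}{2} - \frac{3 \cdot 5^{n}}{2}.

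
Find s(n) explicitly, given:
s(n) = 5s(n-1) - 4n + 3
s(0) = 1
First-order linear with linear forcing.
Homogeneous solution: s_h(n) = A·(5)^n.
Try particular s_p(n) = pn + q. Substituting:
  pn + q = 5(p(n-1) + q) - 4n + 3.
Matching the n-coefficient: p = 5p - 4 ⇒ p = 1.
Matching constants: q = -5p + 5q + 3 ⇒ q = \frac{1}{2}.
General: s(n) = A·(5)^n + n + \frac{1}{2}.
Apply s(0) = 1: A + \frac{1}{2} = 1 ⇒ A = \frac{1}{2}.
So s(n) = \frac{5^{n}}{2} + n + \frac{1}{2}.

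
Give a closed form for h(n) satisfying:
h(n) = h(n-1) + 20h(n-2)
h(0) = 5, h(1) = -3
Characteristic equation: x² - x - 20 = 0, which factors as (x - (-4))(x - (5)) = 0.
Roots r₁ = -4, r₂ = 5 (distinct).
General solution: h(n) = A·(-4)^n + B·(5)^n.
From h(0) = 5: A + B = 5.
From h(1) = -3: -4A + 5B = -3.
Solving: A = \frac{28}{9}, B = \frac{17}{9}.
So h(n) = \frac{28 \left(-4\right)^{n}}{9} + \frac{17 \cdot 5^{n}}{9}.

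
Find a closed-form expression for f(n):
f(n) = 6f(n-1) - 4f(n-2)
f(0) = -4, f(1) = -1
Characteristic equation: x² - 6x + 4 = 0.
Discriminant Δ = (6)² + 4·(-4) = 20.
Roots r₁,₂ = (6 ± √20)/2, so r₁ = \sqrt{5} + 3, r₂ = 3 - \sqrt{5}.
General solution: f(n) = A·r₁^n + B·r₂^n.
From the initial conditions, A + B = -4 and r₁A + r₂B = -1.
Since r₁ - r₂ = √20: A = (-1 - (-4)r₂)/√20 = -2 + \frac{11 \sqrt{5}}{10}, and B = -4 - A = - \frac{11 \sqrt{5}}{10} - 2.
So f(n) = \left(-2 + \frac{11 \sqrt{5}}{10}\right)\left(\sqrt{5} + 3\right)^n + \left(- \frac{11 \sqrt{5}}{10} - 2\right)\left(3 - \sqrt{5}\right)^n.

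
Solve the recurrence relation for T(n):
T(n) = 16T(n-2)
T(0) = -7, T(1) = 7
Characteristic equation: x² - 16 = 0, which factors as (x - (4))(x - (-4)) = 0.
Roots r₁ = 4, r₂ = -4 (distinct).
General solution: T(n) = A·(4)^n + B·(-4)^n.
From T(0) = -7: A + B = -7.
From T(1) = 7: 4A - 4B = 7.
Solving: A = - \frac{21}{8}, B = - \frac{35}{8}.
So T(n) = - \frac{35 \left(-4\right)^{n}}{8} - \frac{21 \cdot 4^{n}}{8}.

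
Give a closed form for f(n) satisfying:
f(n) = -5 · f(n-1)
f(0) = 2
Pure geometric recurrence with ratio -5.
By induction f(n) = f(0) · (-5)^n = 2 \left(-5\right)^{n}.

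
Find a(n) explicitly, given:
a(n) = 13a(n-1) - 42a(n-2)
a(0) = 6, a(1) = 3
Characteristic equation: x² - 13x + 42 = 0, which factors as (x - (7))(x - (6)) = 0.
Roots r₁ = 7, r₂ = 6 (distinct).
General solution: a(n) = A·(7)^n + B·(6)^n.
From a(0) = 6: A + B = 6.
From a(1) = 3: 7A + 6B = 3.
Solving: A = -33, B = 39.
So a(n) = 39 \cdot 6^{n} - 33 \cdot 7^{n}.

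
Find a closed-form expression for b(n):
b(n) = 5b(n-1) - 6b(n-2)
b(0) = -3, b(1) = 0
Characteristic equation: x² - 5x + 6 = 0, which factors as (x - (3))(x - (2)) = 0.
Roots r₁ = 3, r₂ = 2 (distinct).
General solution: b(n) = A·(3)^n + B·(2)^n.
From b(0) = -3: A + B = -3.
From b(1) = 0: 3A + 2B = 0.
Solving: A = 6, B = -9.
So b(n) = - 9 \cdot 2^{n} + 6 \cdot 3^{n}.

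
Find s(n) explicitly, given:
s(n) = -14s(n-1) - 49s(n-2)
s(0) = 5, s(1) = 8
Characteristic equation: x² + 14x + 49 = 0, which is (x - (-7))².
Repeated root r = -7.
General solution: s(n) = (A + Bn)·(-7)^n.
From s(0) = 5: A = 5.
From s(1) = 8: (A + B)·(-7) = 8 ⇒ B = - \frac{43}{7}.
So s(n) = \left(5 - \frac{43 n}{7}\right) \cdot (-7)^n.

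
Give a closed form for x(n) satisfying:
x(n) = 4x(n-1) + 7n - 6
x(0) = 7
First-order linear with linear forcing.
Homogeneous solution: x_h(n) = A·(4)^n.
Try particular x_p(n) = pn + q. Substituting:
  pn + q = 4(p(n-1) + q) + 7n - 6.
Matching the n-coefficient: p = 4p + 7 ⇒ p = - \frac{7}{3}.
Matching constants: q = -4p + 4q - 6 ⇒ q = - \frac{10}{9}.
General: x(n) = A·(4)^n - \frac{7 n}{3} - \frac{10}{9}.
Apply x(0) = 7: A - \frac{10}{9} = 7 ⇒ A = \frac{73}{9}.
So x(n) = \frac{73 \cdot 4^{n}}{9} - \frac{7 n}{3} - \frac{10}{9}.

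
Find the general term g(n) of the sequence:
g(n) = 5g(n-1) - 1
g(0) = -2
First-order linear non-homogeneous.
Homogeneous solution: g_h(n) = A·(5)^n.
Try constant particular solution g_p = K: K = 5K - 1 ⇒ K = \frac{1}{4}.
General: g(n) = A·(5)^n + \frac{1}{4}.
Apply g(0) = -2: A + \frac{1}{4} = -2 ⇒ A = - \frac{9}{4}.
So g(n) = \frac{1}{4} - \frac{9 \cdot 5^{n}}{4}.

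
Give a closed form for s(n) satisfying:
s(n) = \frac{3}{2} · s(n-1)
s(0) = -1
Pure geometric recurrence with ratio \frac{3}{2}.
By induction s(n) = s(0) · (\frac{3}{2})^n = - \left(\frac{3}{2}\right)^{n}.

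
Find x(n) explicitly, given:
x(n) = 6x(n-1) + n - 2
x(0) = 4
First-order linear with linear forcing.
Homogeneous solution: x_h(n) = A·(6)^n.
Try particular x_p(n) = pn + q. Substituting:
  pn + q = 6(p(n-1) + q) + n - 2.
Matching the n-coefficient: p = 6p + 1 ⇒ p = - \frac{1}{5}.
Matching constants: q = -6p + 6q - 2 ⇒ q = \frac{4}{25}.
General: x(n) = A·(6)^n - \frac{n}{5} + \frac{4}{25}.
Apply x(0) = 4: A + \frac{4}{25} = 4 ⇒ A = \frac{96}{25}.
So x(n) = \frac{96 \cdot 6^{n}}{25} - \frac{n}{5} + \frac{4}{25}.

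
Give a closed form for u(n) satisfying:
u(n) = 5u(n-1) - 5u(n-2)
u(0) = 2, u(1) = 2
Characteristic equation: x² - 5x + 5 = 0.
Discriminant Δ = (5)² + 4·(-5) = 5.
Roots r₁,₂ = (5 ± √5)/2, so r₁ = \frac{\sqrt{5}}{2} + \frac{5}{2}, r₂ = \frac{5}{2} - \frac{\sqrt{5}}{2}.
General solution: u(n) = A·r₁^n + B·r₂^n.
From the initial conditions, A + B = 2 and r₁A + r₂B = 2.
Since r₁ - r₂ = √5: A = (2 - (2)r₂)/√5 = 1 - \frac{3 \sqrt{5}}{5}, and B = 2 - A = 1 + \frac{3 \sqrt{5}}{5}.
So u(n) = \left(1 - \frac{3 \sqrt{5}}{5}\right)\left(\frac{\sqrt{5}}{2} + \frac{5}{2}\right)^n + \left(1 + \frac{3 \sqrt{5}}{5}\right)\left(\frac{5}{2} - \frac{\sqrt{5}}{2}\right)^n.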